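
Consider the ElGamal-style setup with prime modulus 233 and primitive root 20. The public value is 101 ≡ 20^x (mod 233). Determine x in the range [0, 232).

18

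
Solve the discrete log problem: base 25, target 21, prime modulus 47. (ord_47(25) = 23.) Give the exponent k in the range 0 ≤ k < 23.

3

Successive powers of 25 modulo 47:
  25^0=1  25^1=25  25^2=14  25^3=21
So 25^3 ≡ 21 (mod 47), giving k = 3.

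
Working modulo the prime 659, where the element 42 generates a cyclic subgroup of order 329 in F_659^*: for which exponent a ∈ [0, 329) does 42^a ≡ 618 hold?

77

Baby-step giant-step with m = ceil(sqrt(329)) = 19.
Baby table (42^j mod 659 for j=0..18):
  0:1  1:42  2:446  3:280  4:557  5:329  6:638  7:436
  8:519  9:51  10:165  11:340  12:441  13:70  14:304  15:247
  16:489  17:109  18:624
Giant step factor: 42^(-19) ≡ 13 (mod 659).
Scan 618·13^i mod 659 for i = 0, 1, …:
  i=0: 618   i=1: 126   i=2: 320   i=3: 206
  i=4: 42
Match at i=4, j=1: a = 4·19 + 1 = 77.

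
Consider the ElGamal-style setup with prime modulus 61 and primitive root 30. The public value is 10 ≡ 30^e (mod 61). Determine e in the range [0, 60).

Baby-step giant-step with m = ceil(sqrt(60)) = 8.
Baby table (30^j mod 61 for j=0..7):
  0:1  1:30  2:46  3:38  4:42  5:40  6:41  7:10
Giant step factor: 30^(-8) ≡ 12 (mod 61).
Scan 10·12^i mod 61 for i = 0, 1, …:
  i=0: 10
Match at i=0, j=7: e = 0·8 + 7 = 7.

7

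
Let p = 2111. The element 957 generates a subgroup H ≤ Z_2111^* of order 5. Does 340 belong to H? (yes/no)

⟨957⟩ has order 5; its elements mod 2111 are {1, 75, 957, 1403, 1786}.
340 is not in this set.

no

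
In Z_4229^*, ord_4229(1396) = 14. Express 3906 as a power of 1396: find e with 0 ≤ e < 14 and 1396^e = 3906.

Successive powers of 1396 modulo 4229:
  1396^0=1  1396^1=1396  1396^2=3476  1396^3=1833  1396^4=323  1396^5=2634
  1396^6=2063  1396^7=4228  1396^8=2833  1396^9=753  1396^10=2396  1396^11=3906
So 1396^11 ≡ 3906 (mod 4229), giving e = 11.

11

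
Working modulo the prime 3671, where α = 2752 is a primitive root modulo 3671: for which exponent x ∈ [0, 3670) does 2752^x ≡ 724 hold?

2643

Baby-step giant-step with m = ceil(sqrt(3670)) = 61.
Baby table (2752^j mod 3671 for j=0..60):
  0:1  1:2752  2:231  3:629  4:1967  5:2130  6:2844  7:116
  8:3526  9:1099  10:3215  11:570  12:1123  13:3185  14:2443  15:1535
  16:2670  17:2169  18:42  19:1783  20:2360  21:721  22:1852  23:1356
  24:1976  25:1201  26:1252  27:2106  28:2874  29:1914  30:3114  31:1614
  32:3489  33:2063  34:2010  35:2994  36:1764  37:1466  38:3  39:914
  40:693  41:1887  42:2230  43:2719  44:1190  45:348  46:3236  47:3297
  48:2303  49:1710  50:3369  51:2213  52:3658  53:934  54:668  55:2836
  56:126  57:1678  58:3409  59:2163  60:1885
Giant step factor: 2752^(-61) ≡ 2210 (mod 3671).
Scan 724·2210^i mod 3671 for i = 0, 1, …:
  i=0: 724   i=1: 3155   i=2: 1321   i=3: 965
  i=4: 3470   i=5: 3652   i=6: 2062   i=7: 1309
  i=8: 142   i=9: 1785     …   i=42: 815
  i=43: 2360
Match at i=43, j=20: x = 43·61 + 20 = 2643.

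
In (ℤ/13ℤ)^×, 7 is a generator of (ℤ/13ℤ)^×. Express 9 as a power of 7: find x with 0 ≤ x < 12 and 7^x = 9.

Successive powers of 7 modulo 13:
  7^0=1  7^1=7  7^2=10  7^3=5  7^4=9
So 7^4 ≡ 9 (mod 13), giving x = 4.

4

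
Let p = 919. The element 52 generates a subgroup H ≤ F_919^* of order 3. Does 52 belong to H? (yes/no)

yes

⟨52⟩ has order 3; its elements mod 919 are {1, 52, 866}.
52 is in this set.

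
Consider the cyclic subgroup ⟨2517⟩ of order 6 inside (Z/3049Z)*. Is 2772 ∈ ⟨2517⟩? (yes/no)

⟨2517⟩ has order 6; its elements mod 3049 are {1, 532, 533, 2516, 2517, 3048}.
2772 is not in this set.

no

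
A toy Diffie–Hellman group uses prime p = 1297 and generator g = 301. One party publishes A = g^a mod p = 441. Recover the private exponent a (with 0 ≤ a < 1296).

Baby-step giant-step with m = ceil(sqrt(1296)) = 36.
Baby table (301^j mod 1297 for j=0..35):
  0:1  1:301  2:1108  3:179  4:702  5:1188  6:913  7:1146
  8:1241  9:5  10:208  11:352  12:895  13:916  14:752  15:674
  16:542  17:1017  18:25  19:1040  20:463  21:584  22:689  23:1166
  24:776  25:116  26:1194  27:125  28:12  29:1018  30:326  31:851
  32:642  33:1286  34:580  35:782
Giant step factor: 301^(-36) ≡ 1021 (mod 1297).
Scan 441·1021^i mod 1297 for i = 0, 1, …:
  i=0: 441   i=1: 202   i=2: 19   i=3: 1241
Match at i=3, j=8: a = 3·36 + 8 = 116.

116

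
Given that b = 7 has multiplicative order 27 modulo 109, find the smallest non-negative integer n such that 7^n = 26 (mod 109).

Successive powers of 7 modulo 109:
  7^0=1  7^1=7  7^2=49  7^3=16  7^4=3  7^5=21
  7^6=38  7^7=48  7^8=9  7^9=63  7^10=5  7^11=35
  7^12=27  7^13=80  7^14=15  7^15=105  7^16=81  7^17=22
  7^18=45  7^19=97  7^20=25  7^21=66  7^22=26
So 7^22 ≡ 26 (mod 109), giving n = 22.

22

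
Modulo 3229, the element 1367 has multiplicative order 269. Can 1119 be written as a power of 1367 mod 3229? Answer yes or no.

1119 ∈ ⟨1367⟩ iff 1119^269 ≡ 1 (mod 3229), since |⟨1367⟩| = 269.
1119^269 mod 3229 = 2412.
Since 2412 ≠ 1, 1119 does not lie in the subgroup.

no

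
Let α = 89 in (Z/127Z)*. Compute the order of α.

42

The order of 89 must divide p − 1 = 126 = 2 · 3^2 · 7.
Divisors: 1, 2, 3, 6, 7, 9, 14, 18, 21, 42, 63, 126.
Check each in increasing order: 89^1 ≡ 89;  89^2 ≡ 47;  89^3 ≡ 119;  89^6 ≡ 64;  89^7 ≡ 108;  89^9 ≡ 123;  89^14 ≡ 107;  89^18 ≡ 16;  89^21 ≡ 126;  89^42 ≡ 1.
Smallest exponent giving 1 is 42.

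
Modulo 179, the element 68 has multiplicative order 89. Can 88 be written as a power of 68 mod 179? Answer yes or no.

yes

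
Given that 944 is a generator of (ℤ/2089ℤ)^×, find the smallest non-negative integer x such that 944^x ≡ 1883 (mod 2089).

Baby-step giant-step with m = ceil(sqrt(2088)) = 46.
Baby table (944^j mod 2089 for j=0..45):
  0:1  1:944  2:1222  3:440  4:1738  5:807  6:1412  7:146
  8:2039  9:847  10:1570  11:979  12:838  13:1430  14:426  15:1056
  16:411  17:1519  18:882  19:1186  20:1969  21:1615  22:1679  23:1514
  24:340  25:1343  26:1858  27:1281  28:1822  29:721  30:1699  31:1593
  32:1801  33:1787  34:1105  35:709  36:816  37:1552  38:699  39:1821
  40:1866  41:477  42:1153  43:63  44:980  45:1782
Giant step factor: 944^(-46) ≡ 141 (mod 2089).
Scan 1883·141^i mod 2089 for i = 0, 1, …:
  i=0: 1883   i=1: 200   i=2: 1043   i=3: 833
  i=4: 469   i=5: 1370   i=6: 982   i=7: 588
  i=8: 1437   i=9: 2073     …   i=15: 705
  i=16: 1222
Match at i=16, j=2: x = 16·46 + 2 = 738.

738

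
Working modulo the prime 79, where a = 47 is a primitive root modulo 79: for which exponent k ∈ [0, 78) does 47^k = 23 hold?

Baby-step giant-step with m = ceil(sqrt(78)) = 9.
Baby table (47^j mod 79 for j=0..8):
  0:1  1:47  2:76  3:17  4:9  5:28  6:52  7:74
  8:2
Giant step factor: 47^(-9) ≡ 58 (mod 79).
Scan 23·58^i mod 79 for i = 0, 1, …:
  i=0: 23   i=1: 70   i=2: 31   i=3: 60
  i=4: 4   i=5: 74
Match at i=5, j=7: k = 5·9 + 7 = 52.

52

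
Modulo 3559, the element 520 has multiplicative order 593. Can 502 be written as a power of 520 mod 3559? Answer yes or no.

502 ∈ ⟨520⟩ iff 502^593 ≡ 1 (mod 3559), since |⟨520⟩| = 593.
502^593 mod 3559 = 3558.
Since 3558 ≠ 1, 502 does not lie in the subgroup.

no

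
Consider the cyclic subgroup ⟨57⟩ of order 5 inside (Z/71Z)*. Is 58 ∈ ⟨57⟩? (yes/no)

no

58 ∈ ⟨57⟩ iff 58^5 ≡ 1 (mod 71), since |⟨57⟩| = 5.
58^5 mod 71 = 37.
Since 37 ≠ 1, 58 does not lie in the subgroup.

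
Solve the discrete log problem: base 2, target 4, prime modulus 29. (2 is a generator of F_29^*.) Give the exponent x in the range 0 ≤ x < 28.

2

Successive powers of 2 modulo 29:
  2^0=1  2^1=2  2^2=4
So 2^2 ≡ 4 (mod 29), giving x = 2.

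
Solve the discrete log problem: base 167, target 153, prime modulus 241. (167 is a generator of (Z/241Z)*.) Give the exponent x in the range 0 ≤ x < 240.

5

Baby-step giant-step with m = ceil(sqrt(240)) = 16.
Baby table (167^j mod 241 for j=0..15):
  0:1  1:167  2:174  3:138  4:151  5:153  6:5  7:112
  8:147  9:208  10:32  11:42  12:25  13:78  14:12  15:76
Giant step factor: 167^(-16) ≡ 119 (mod 241).
Scan 153·119^i mod 241 for i = 0, 1, …:
  i=0: 153
Match at i=0, j=5: x = 0·16 + 5 = 5.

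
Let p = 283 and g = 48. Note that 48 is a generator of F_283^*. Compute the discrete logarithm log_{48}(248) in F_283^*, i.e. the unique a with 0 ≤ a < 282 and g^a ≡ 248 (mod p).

Baby-step giant-step with m = ceil(sqrt(282)) = 17.
Baby table (48^j mod 283 for j=0..16):
  0:1  1:48  2:40  3:222  4:185  5:107  6:42  7:35
  8:265  9:268  10:129  11:249  12:66  13:55  14:93  15:219
  16:41
Giant step factor: 48^(-17) ≡ 87 (mod 283).
Scan 248·87^i mod 283 for i = 0, 1, …:
  i=0: 248   i=1: 68   i=2: 256   i=3: 198
  i=4: 246   i=5: 177   i=6: 117   i=7: 274
  i=8: 66
Match at i=8, j=12: a = 8·17 + 12 = 148.

148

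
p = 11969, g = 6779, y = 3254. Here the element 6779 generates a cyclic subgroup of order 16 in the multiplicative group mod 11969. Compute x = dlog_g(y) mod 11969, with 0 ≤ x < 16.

Successive powers of 6779 modulo 11969:
  6779^0=1  6779^1=6779  6779^2=5850  6779^3=3853  6779^4=3129  6779^5=2423
  6779^6=4049  6779^7=3254
So 6779^7 ≡ 3254 (mod 11969), giving x = 7.

7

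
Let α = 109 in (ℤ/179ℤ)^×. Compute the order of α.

178

The order of 109 must divide p − 1 = 178 = 2 · 89.
Divisors: 1, 2, 89, 178.
Check each in increasing order: 109^1 ≡ 109;  109^2 ≡ 67;  109^89 ≡ 178;  109^178 ≡ 1.
Smallest exponent giving 1 is 178.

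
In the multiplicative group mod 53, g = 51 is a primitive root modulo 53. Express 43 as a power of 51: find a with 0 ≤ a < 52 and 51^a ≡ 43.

Baby-step giant-step with m = ceil(sqrt(52)) = 8.
Baby table (51^j mod 53 for j=0..7):
  0:1  1:51  2:4  3:45  4:16  5:21  6:11  7:31
Giant step factor: 51^(-8) ≡ 47 (mod 53).
Scan 43·47^i mod 53 for i = 0, 1, …:
  i=0: 43   i=1: 7   i=2: 11
Match at i=2, j=6: a = 2·8 + 6 = 22.

22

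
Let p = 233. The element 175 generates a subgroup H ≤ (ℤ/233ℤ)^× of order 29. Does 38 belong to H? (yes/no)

yes

38 ∈ ⟨175⟩ iff 38^29 ≡ 1 (mod 233), since |⟨175⟩| = 29.
38^29 mod 233 = 1.
Since 1 = 1, 38 lies in the subgroup.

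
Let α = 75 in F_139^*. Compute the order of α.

The order of 75 must divide p − 1 = 138 = 2 · 3 · 23.
Divisors: 1, 2, 3, 6, 23, 46, 69, 138.
Check each in increasing order: 75^1 ≡ 75;  75^2 ≡ 65;  75^3 ≡ 10;  75^6 ≡ 100;  75^23 ≡ 138;  75^46 ≡ 1.
Smallest exponent giving 1 is 46.

46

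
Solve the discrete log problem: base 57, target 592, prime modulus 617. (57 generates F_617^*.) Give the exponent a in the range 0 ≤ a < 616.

50

Baby-step giant-step with m = ceil(sqrt(616)) = 25.
Baby table (57^j mod 617 for j=0..24):
  0:1  1:57  2:164  3:93  4:365  5:444  6:11  7:10
  8:570  9:406  10:313  11:565  12:121  13:110  14:100  15:147
  16:358  17:45  18:97  19:593  20:483  21:383  22:236  23:495
  24:450
Giant step factor: 57^(-25) ≡ 208 (mod 617).
Scan 592·208^i mod 617 for i = 0, 1, …:
  i=0: 592   i=1: 353   i=2: 1
Match at i=2, j=0: a = 2·25 + 0 = 50.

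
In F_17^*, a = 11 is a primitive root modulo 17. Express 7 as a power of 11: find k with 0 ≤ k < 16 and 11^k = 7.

13

Successive powers of 11 modulo 17:
  11^0=1  11^1=11  11^2=2  11^3=5  11^4=4  11^5=10
  11^6=8  11^7=3  11^8=16  11^9=6  11^10=15  11^11=12
  11^12=13  11^13=7
So 11^13 ≡ 7 (mod 17), giving k = 13.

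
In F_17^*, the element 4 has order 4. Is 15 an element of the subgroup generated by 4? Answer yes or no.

⟨4⟩ has order 4; its elements mod 17 are {1, 4, 13, 16}.
15 is not in this set.

no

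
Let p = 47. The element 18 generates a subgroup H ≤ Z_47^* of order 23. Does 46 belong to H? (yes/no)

46 ∈ ⟨18⟩ iff 46^23 ≡ 1 (mod 47), since |⟨18⟩| = 23.
46^23 mod 47 = 46.
Since 46 ≠ 1, 46 does not lie in the subgroup.

no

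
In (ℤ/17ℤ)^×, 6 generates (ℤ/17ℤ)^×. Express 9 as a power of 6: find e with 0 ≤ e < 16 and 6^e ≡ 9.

Successive powers of 6 modulo 17:
  6^0=1  6^1=6  6^2=2  6^3=12  6^4=4  6^5=7
  6^6=8  6^7=14  6^8=16  6^9=11  6^10=15  6^11=5
  6^12=13  6^13=10  6^14=9
So 6^14 ≡ 9 (mod 17), giving e = 14.

14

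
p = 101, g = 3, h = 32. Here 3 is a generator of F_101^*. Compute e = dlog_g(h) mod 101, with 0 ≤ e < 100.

45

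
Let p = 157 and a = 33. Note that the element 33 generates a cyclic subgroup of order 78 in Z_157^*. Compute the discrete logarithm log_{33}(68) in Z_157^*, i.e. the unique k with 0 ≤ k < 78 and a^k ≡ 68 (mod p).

71

Baby-step giant-step with m = ceil(sqrt(78)) = 9.
Baby table (33^j mod 157 for j=0..8):
  0:1  1:33  2:147  3:141  4:100  5:3  6:99  7:127
  8:109
Giant step factor: 33^(-9) ≡ 56 (mod 157).
Scan 68·56^i mod 157 for i = 0, 1, …:
  i=0: 68   i=1: 40   i=2: 42   i=3: 154
  i=4: 146   i=5: 12   i=6: 44   i=7: 109
Match at i=7, j=8: k = 7·9 + 8 = 71.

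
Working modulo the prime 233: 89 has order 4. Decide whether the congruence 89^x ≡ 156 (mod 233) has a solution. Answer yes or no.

⟨89⟩ has order 4; its elements mod 233 are {1, 89, 144, 232}.
156 is not in this set.

no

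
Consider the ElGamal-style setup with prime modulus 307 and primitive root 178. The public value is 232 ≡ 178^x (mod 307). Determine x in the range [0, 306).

Baby-step giant-step with m = ceil(sqrt(306)) = 18.
Baby table (178^j mod 307 for j=0..17):
  0:1  1:178  2:63  3:162  4:285  5:75  6:149  7:120
  8:177  9:192  10:99  11:123  12:97  13:74  14:278  15:57
  16:15  17:214
Giant step factor: 178^(-18) ≡ 64 (mod 307).
Scan 232·64^i mod 307 for i = 0, 1, …:
  i=0: 232   i=1: 112   i=2: 107   i=3: 94
  i=4: 183   i=5: 46   i=6: 181   i=7: 225
  i=8: 278
Match at i=8, j=14: x = 8·18 + 14 = 158.

158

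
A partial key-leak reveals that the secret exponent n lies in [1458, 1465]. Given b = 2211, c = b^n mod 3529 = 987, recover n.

1464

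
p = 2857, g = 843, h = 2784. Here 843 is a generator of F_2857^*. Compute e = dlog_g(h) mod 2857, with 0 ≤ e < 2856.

1865

Baby-step giant-step with m = ceil(sqrt(2856)) = 54.
Baby table (843^j mod 2857 for j=0..53):
  0:1  1:843  2:2113  3:1348  4:2135  5:2752  6:52  7:981
  8:1310  9:1528  10:2454  11:254  12:2704  13:2443  14:2409  15:2317
  16:1900  17:1780  18:615  19:1328  20:2417  21:490  22:1662  23:1136
  24:553  25:488  26:2833  27:2624  28:714  29:1932  30:186  31:2520
  32:1609  33:2169  34:2844  35:469  36:1101  37:2475  38:815  39:1365
  40:2181  41:1532  42:112  43:135  44:2382  45:2412  46:1989  47:2525
  48:110  49:1306  50:1013  51:2573  52:576  53:2735
Giant step factor: 843^(-54) ≡ 2381 (mod 2857).
Scan 2784·2381^i mod 2857 for i = 0, 1, …:
  i=0: 2784   i=1: 464   i=2: 1982   i=3: 2235
  i=4: 1801   i=5: 2681   i=6: 923   i=7: 630
  i=8: 105   i=9: 1446     …   i=33: 164
  i=34: 1932
Match at i=34, j=29: e = 34·54 + 29 = 1865.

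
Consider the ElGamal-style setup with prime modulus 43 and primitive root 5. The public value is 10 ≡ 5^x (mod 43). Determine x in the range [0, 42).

Baby-step giant-step with m = ceil(sqrt(42)) = 7.
Baby table (5^j mod 43 for j=0..6):
  0:1  1:5  2:25  3:39  4:23  5:29  6:16
Giant step factor: 5^(-7) ≡ 7 (mod 43).
Scan 10·7^i mod 43 for i = 0, 1, …:
  i=0: 10   i=1: 27   i=2: 17   i=3: 33
  i=4: 16
Match at i=4, j=6: x = 4·7 + 6 = 34.

34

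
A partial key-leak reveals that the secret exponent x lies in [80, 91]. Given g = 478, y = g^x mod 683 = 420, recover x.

Compute 478^80 mod 683 = 78, then multiply by 478 repeatedly:
  478^80=78  478^81=402  478^82=233  478^83=45  478^84=337
  478^85=581  478^86=420
Found 420 at exponent 86.

86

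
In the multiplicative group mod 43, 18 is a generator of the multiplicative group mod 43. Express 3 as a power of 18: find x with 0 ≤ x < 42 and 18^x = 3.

Baby-step giant-step with m = ceil(sqrt(42)) = 7.
Baby table (18^j mod 43 for j=0..6):
  0:1  1:18  2:23  3:27  4:13  5:19  6:41
Giant step factor: 18^(-7) ≡ 37 (mod 43).
Scan 3·37^i mod 43 for i = 0, 1, …:
  i=0: 3   i=1: 25   i=2: 22   i=3: 40
  i=4: 18
Match at i=4, j=1: x = 4·7 + 1 = 29.

29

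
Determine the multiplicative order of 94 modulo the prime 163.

162

The order of 94 must divide p − 1 = 162 = 2 · 3^4.
Divisors: 1, 2, 3, 6, 9, 18, 27, 54, 81, 162.
Check each in increasing order: 94^1 ≡ 94;  94^2 ≡ 34;  94^3 ≡ 99;  94^6 ≡ 21;  94^9 ≡ 123;  94^18 ≡ 133;  94^27 ≡ 59;  94^54 ≡ 58;  94^81 ≡ 162;  94^162 ≡ 1.
Smallest exponent giving 1 is 162.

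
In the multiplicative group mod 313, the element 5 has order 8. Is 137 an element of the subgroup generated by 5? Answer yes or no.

137 ∈ ⟨5⟩ iff 137^8 ≡ 1 (mod 313), since |⟨5⟩| = 8.
137^8 mod 313 = 243.
Since 243 ≠ 1, 137 does not lie in the subgroup.

no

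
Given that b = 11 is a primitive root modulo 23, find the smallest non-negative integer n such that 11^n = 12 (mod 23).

12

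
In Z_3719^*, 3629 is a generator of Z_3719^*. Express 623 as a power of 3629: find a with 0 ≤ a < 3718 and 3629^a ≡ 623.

2492

Baby-step giant-step with m = ceil(sqrt(3718)) = 61.
Baby table (3629^j mod 3719 for j=0..60):
  0:1  1:3629  2:662  3:3643  4:3121  5:1754  6:2057  7:820
  8:580  9:3585  10:903  11:548  12:2746  13:2033  14:2980  15:3287
  16:1690  17:379  18:3080  19:1725  20:948  21:217  22:2784  23:2332
  24:2103  25:399  26:1280  27:89  28:3147  29:3133  30:674  31:2563
  32:3627  33:842  34:2319  35:3273  36:2950  37:2268  38:425  39:2659
  40:2425  41:1171  42:2461  43:1650  44:260  45:2633  46:1046  47:2554
  48:718  49:2322  50:3003  51:1217  52:2040  53:2350  54:483  55:1158
  56:3631  57:482  58:1248  59:2969  60:558
Giant step factor: 3629^(-61) ≡ 2617 (mod 3719).
Scan 623·2617^i mod 3719 for i = 0, 1, …:
  i=0: 623   i=1: 1469   i=2: 2646   i=3: 3523
  i=4: 290   i=5: 254   i=6: 2736   i=7: 1037
  i=8: 2678   i=9: 1730     …   i=39: 2212
  i=40: 2040
Match at i=40, j=52: a = 40·61 + 52 = 2492.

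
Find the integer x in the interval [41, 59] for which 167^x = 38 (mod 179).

Compute 167^41 mod 179 = 37, then multiply by 167 repeatedly:
  167^41=37  167^42=93  167^43=137  167^44=146  167^45=38
Found 38 at exponent 45.

45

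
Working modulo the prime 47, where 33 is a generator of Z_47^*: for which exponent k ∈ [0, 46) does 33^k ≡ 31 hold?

Baby-step giant-step with m = ceil(sqrt(46)) = 7.
Baby table (33^j mod 47 for j=0..6):
  0:1  1:33  2:8  3:29  4:17  5:44  6:42
Giant step factor: 33^(-7) ≡ 45 (mod 47).
Scan 31·45^i mod 47 for i = 0, 1, …:
  i=0: 31   i=1: 32   i=2: 30   i=3: 34
  i=4: 26   i=5: 42
Match at i=5, j=6: k = 5·7 + 6 = 41.

41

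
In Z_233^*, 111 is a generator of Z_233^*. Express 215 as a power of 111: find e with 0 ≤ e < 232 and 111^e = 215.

150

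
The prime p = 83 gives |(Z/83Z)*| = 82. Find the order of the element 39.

The order of 39 must divide p − 1 = 82 = 2 · 41.
Divisors: 1, 2, 41, 82.
Check each in increasing order: 39^1 ≡ 39;  39^2 ≡ 27;  39^41 ≡ 82;  39^82 ≡ 1.
Smallest exponent giving 1 is 82.

82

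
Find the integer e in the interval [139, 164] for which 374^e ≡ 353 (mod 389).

154

Compute 374^139 mod 389 = 38, then multiply by 374 repeatedly:
  374^139=38  374^140=208  374^141=381  374^142=120  374^143=145
  374^144=159  374^145=338  374^146=376  374^147=195  374^148=187
  374^149=307  374^150=63  374^151=222  374^152=171  374^153=158
  374^154=353
Found 353 at exponent 154.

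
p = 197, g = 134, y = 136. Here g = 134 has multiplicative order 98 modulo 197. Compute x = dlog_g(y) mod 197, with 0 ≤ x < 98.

Successive powers of 134 modulo 197:
  134^0=1  134^1=134  134^2=29  134^3=143  134^4=53  134^5=10
  134^6=158  134^7=93  134^8=51  134^9=136
So 134^9 ≡ 136 (mod 197), giving x = 9.

9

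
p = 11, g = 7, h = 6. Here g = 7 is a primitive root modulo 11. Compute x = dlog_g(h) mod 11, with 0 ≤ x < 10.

7

Successive powers of 7 modulo 11:
  7^0=1  7^1=7  7^2=5  7^3=2  7^4=3  7^5=10
  7^6=4  7^7=6
So 7^7 ≡ 6 (mod 11), giving x = 7.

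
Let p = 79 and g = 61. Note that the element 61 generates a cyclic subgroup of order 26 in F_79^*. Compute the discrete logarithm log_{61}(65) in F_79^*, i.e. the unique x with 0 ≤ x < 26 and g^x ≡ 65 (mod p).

Successive powers of 61 modulo 79:
  61^0=1  61^1=61  61^2=8  61^3=14  61^4=64  61^5=33
  61^6=38  61^7=27  61^8=67  61^9=58  61^10=62  61^11=69
  61^12=22  61^13=78  61^14=18  61^15=71  61^16=65
So 61^16 ≡ 65 (mod 79), giving x = 16.

16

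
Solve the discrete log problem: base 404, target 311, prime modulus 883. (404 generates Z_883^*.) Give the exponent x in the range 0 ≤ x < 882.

Baby-step giant-step with m = ceil(sqrt(882)) = 30.
Baby table (404^j mod 883 for j=0..29):
  0:1  1:404  2:744  3:356  4:778  5:847  6:467  7:589
  8:429  9:248  10:413  11:848  12:871  13:450  14:785  15:143
  16:377  17:432  18:577  19:879  20:150  21:556  22:342  23:420
  24:144  25:781  26:293  27:50  28:774  29:114
Giant step factor: 404^(-30) ≡ 82 (mod 883).
Scan 311·82^i mod 883 for i = 0, 1, …:
  i=0: 311   i=1: 778
Match at i=1, j=4: x = 1·30 + 4 = 34.

34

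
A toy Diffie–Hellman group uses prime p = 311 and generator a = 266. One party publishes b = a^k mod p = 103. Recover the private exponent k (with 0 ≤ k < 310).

37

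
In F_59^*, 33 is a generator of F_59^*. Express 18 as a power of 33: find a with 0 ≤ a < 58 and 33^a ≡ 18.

Successive powers of 33 modulo 59:
  33^0=1  33^1=33  33^2=27  33^3=6  33^4=21  33^5=44
  33^6=36  33^7=8  33^8=28  33^9=39  33^10=48  33^11=50
  33^12=57  33^13=52  33^14=5  33^15=47  33^16=17  33^17=30
  33^18=46  33^19=43  33^20=3  33^21=40  33^22=22  33^23=18
So 33^23 ≡ 18 (mod 59), giving a = 23.

23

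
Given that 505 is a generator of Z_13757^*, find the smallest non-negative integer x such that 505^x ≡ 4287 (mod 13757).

11178

Baby-step giant-step with m = ceil(sqrt(13756)) = 118.
Baby table (505^j mod 13757 for j=0..117):
  0:1  1:505  2:7399  3:8348  4:6098  5:11679  6:9899  7:5204
  8:433  9:12310  10:12143  11:10350  12:12847  13:8188  14:7840  15:10941
  16:8648  17:6271  18:2745  19:10525  20:4923  21:9855  22:10498  23:5045
  24:2680  25:5214  26:5483  27:3758  28:13081  29:2545  30:5824  31:10879
  32:4852  33:1514  34:7935  35:3888  36:9946  37:1425  38:4261  39:5713
  40:9852  41:8983  42:10362  43:5150  44:677  45:11717  46:1575  47:11226
  48:1246  49:10165  50:1964  51:1316  52:4244  53:10885  54:7882  55:4637
  56:2995  57:12962  58:11235  59:5791  60:7971  61:8311  62:1170  63:13056
  64:3677  65:13447  66:8534  67:3729  68:12193  69:8086  70:11358  71:12878
  72:10086  73:3340  74:8346  75:5088  76:10638  77:6960  78:6765  79:4589
  80:6269  81:1735  82:9484  83:1984  84:11416  85:897  86:12761  87:6029
  88:4348  89:8377  90:6986  91:6138  92:4365  93:3205  94:8956  95:10484
  96:11732  97:9150  98:12155  99:2653  100:5336  101:12065  102:12231  103:13519
  104:3623  105:13691  106:7941  107:6918  108:13069  109:10242  110:13335  111:7002
  112:461  113:12693  114:12960  115:10225  116:4750  117:5032
Giant step factor: 505^(-118) ≡ 11342 (mod 13757).
Scan 4287·11342^i mod 13757 for i = 0, 1, …:
  i=0: 4287   i=1: 5916   i=2: 6383   i=3: 6652
  i=4: 3596   i=5: 10084   i=6: 10787   i=7: 5153
  i=8: 5590   i=9: 9524     …   i=93: 3743
  i=94: 12761
Match at i=94, j=86: x = 94·118 + 86 = 11178.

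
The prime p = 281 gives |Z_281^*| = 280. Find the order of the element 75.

The order of 75 must divide p − 1 = 280 = 2^3 · 5 · 7.
Divisors: 1, 2, 4, 5, 7, 8, 10, 14, 20, 28, 35, 40, 56, 70, 140, 280.
Check each in increasing order: 75^1 ≡ 75;  75^2 ≡ 5;  75^4 ≡ 25;  75^5 ≡ 189;  75^7 ≡ 102;  75^8 ≡ 63;  75^10 ≡ 34;  75^14 ≡ 7;  75^20 ≡ 32;  75^28 ≡ 49;  75^35 ≡ 221;  75^40 ≡ 181;  75^56 ≡ 153;  75^70 ≡ 228;  75^140 ≡ 280;  75^280 ≡ 1.
Smallest exponent giving 1 is 280.

280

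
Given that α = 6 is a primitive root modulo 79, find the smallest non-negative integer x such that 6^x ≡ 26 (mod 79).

70

Baby-step giant-step with m = ceil(sqrt(78)) = 9.
Baby table (6^j mod 79 for j=0..8):
  0:1  1:6  2:36  3:58  4:32  5:34  6:46  7:39
  8:76
Giant step factor: 6^(-9) ≡ 57 (mod 79).
Scan 26·57^i mod 79 for i = 0, 1, …:
  i=0: 26   i=1: 60   i=2: 23   i=3: 47
  i=4: 72   i=5: 75   i=6: 9   i=7: 39
Match at i=7, j=7: x = 7·9 + 7 = 70.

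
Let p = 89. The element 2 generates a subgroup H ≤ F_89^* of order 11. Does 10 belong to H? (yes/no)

no

10 ∈ ⟨2⟩ iff 10^11 ≡ 1 (mod 89), since |⟨2⟩| = 11.
10^11 mod 89 = 55.
Since 55 ≠ 1, 10 does not lie in the subgroup.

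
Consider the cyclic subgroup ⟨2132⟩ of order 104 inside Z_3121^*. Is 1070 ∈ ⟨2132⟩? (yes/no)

no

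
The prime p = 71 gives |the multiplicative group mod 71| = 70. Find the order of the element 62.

The order of 62 must divide p − 1 = 70 = 2 · 5 · 7.
Divisors: 1, 2, 5, 7, 10, 14, 35, 70.
Check each in increasing order: 62^1 ≡ 62;  62^2 ≡ 10;  62^5 ≡ 23;  62^7 ≡ 17;  62^10 ≡ 32;  62^14 ≡ 5;  62^35 ≡ 70;  62^70 ≡ 1.
Smallest exponent giving 1 is 70.

70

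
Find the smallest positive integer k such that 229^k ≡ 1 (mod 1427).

The order of 229 must divide p − 1 = 1426 = 2 · 23 · 31.
Divisors: 1, 2, 23, 31, 46, 62, 713, 1426.
Check each in increasing order: 229^1 ≡ 229;  229^2 ≡ 1069;  229^23 ≡ 70;  229^31 ≡ 1230;  229^46 ≡ 619;  229^62 ≡ 280;  229^713 ≡ 1.
Smallest exponent giving 1 is 713.

713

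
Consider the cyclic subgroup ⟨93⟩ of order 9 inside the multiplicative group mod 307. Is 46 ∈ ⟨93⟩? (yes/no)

⟨93⟩ has order 9; its elements mod 307 are {1, 17, 46, 53, 93, 168, 274, 287, 289}.
46 is in this set.

yes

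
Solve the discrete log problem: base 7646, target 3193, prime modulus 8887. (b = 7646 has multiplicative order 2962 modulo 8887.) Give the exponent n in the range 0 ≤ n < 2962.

1767

Baby-step giant-step with m = ceil(sqrt(2962)) = 55.
Baby table (7646^j mod 8887 for j=0..54):
  0:1  1:7646  2:2630  3:6586  4:2814  5:417  6:6836  7:3609
  8:279  9:354  10:5036  11:6772  12:3050  13:812  14:5426  15:2680
  16:6745  17:1009  18:898  19:5344  20:6685  21:4373  22:3064  23:1212
  24:6698  25:6014  26:1706  27:6847  28:7732  29:2548  30:1704  31:442
  32:2472  33:7150  34:4963  35:8495  36:6574  37:8819  38:4405  39:7787
  40:5389  41:4162  42:7192  43:6163  44:3424  45:7689  46:2589  47:4145
  48:1628  49:5888  50:6993  51:4286  52:4387  53:3464  54:2484
Giant step factor: 7646^(-55) ≡ 3353 (mod 8887).
Scan 3193·3353^i mod 8887 for i = 0, 1, …:
  i=0: 3193   i=1: 6181   i=2: 409   i=3: 2779
  i=4: 4411   i=5: 2115   i=6: 8656   i=7: 7513
  i=8: 5331   i=9: 3086     …   i=31: 8737
  i=32: 3609
Match at i=32, j=7: n = 32·55 + 7 = 1767.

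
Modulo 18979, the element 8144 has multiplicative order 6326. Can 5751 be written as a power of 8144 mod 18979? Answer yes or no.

5751 ∈ ⟨8144⟩ iff 5751^6326 ≡ 1 (mod 18979), since |⟨8144⟩| = 6326.
5751^6326 mod 18979 = 1.
Since 1 = 1, 5751 lies in the subgroup.

yes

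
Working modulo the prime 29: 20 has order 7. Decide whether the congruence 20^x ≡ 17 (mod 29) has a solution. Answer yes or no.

no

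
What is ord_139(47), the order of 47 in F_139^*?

The order of 47 must divide p − 1 = 138 = 2 · 3 · 23.
Divisors: 1, 2, 3, 6, 23, 46, 69, 138.
Check each in increasing order: 47^1 ≡ 47;  47^2 ≡ 124;  47^3 ≡ 129;  47^6 ≡ 100;  47^23 ≡ 96;  47^46 ≡ 42;  47^69 ≡ 1.
Smallest exponent giving 1 is 69.

69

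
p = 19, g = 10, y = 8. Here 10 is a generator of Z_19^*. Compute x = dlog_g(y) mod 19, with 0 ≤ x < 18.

15

Successive powers of 10 modulo 19:
  10^0=1  10^1=10  10^2=5  10^3=12  10^4=6  10^5=3
  10^6=11  10^7=15  10^8=17  10^9=18  10^10=9  10^11=14
  10^12=7  10^13=13  10^14=16  10^15=8
So 10^15 ≡ 8 (mod 19), giving x = 15.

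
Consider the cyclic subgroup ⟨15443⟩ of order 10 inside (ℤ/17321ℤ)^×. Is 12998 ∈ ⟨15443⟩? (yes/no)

12998 ∈ ⟨15443⟩ iff 12998^10 ≡ 1 (mod 17321), since |⟨15443⟩| = 10.
12998^10 mod 17321 = 14704.
Since 14704 ≠ 1, 12998 does not lie in the subgroup.

no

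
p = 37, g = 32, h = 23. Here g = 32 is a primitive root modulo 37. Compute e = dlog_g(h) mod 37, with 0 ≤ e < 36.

3

Successive powers of 32 modulo 37:
  32^0=1  32^1=32  32^2=25  32^3=23
So 32^3 ≡ 23 (mod 37), giving e = 3.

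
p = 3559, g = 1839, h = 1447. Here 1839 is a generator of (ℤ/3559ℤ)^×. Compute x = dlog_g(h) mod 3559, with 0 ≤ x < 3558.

Baby-step giant-step with m = ceil(sqrt(3558)) = 60.
Baby table (1839^j mod 3559 for j=0..59):
  0:1  1:1839  2:871  3:219  4:574  5:2122  6:1694  7:1141
  8:2048  9:850  10:749  11:78  12:1082  13:317  14:2846  15:2064
  16:1802  17:449  18:23  19:3148  20:2238  21:1478  22:2525  23:2539
  24:3372  25:1330  26:837  27:1755  28:2991  29:1794  30:3532  31:173
  32:1396  33:1205  34:2297  35:3209  36:529  37:1224  38:1648  39:1963
  40:1131  41:1453  42:2817  43:2118  44:1456  45:1216  46:1172  47:2113
  48:2938  49:420  50:77  51:2802  52:3005  53:2627  54:1490  55:3239
  56:2314  57:2441  58:1100  59:1388
Giant step factor: 1839^(-60) ≡ 2690 (mod 3559).
Scan 1447·2690^i mod 3559 for i = 0, 1, …:
  i=0: 1447   i=1: 2443   i=2: 1756   i=3: 847
  i=4: 670   i=5: 1446   i=6: 3312   i=7: 1103
  i=8: 2423   i=9: 1341     …   i=34: 1584
  i=35: 837
Match at i=35, j=26: x = 35·60 + 26 = 2126.

2126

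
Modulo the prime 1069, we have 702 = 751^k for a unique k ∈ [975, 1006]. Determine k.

997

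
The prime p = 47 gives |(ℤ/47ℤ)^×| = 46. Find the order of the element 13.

46

The order of 13 must divide p − 1 = 46 = 2 · 23.
Divisors: 1, 2, 23, 46.
Check each in increasing order: 13^1 ≡ 13;  13^2 ≡ 28;  13^23 ≡ 46;  13^46 ≡ 1.
Smallest exponent giving 1 is 46.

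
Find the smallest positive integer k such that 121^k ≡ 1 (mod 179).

89

The order of 121 must divide p − 1 = 178 = 2 · 89.
Divisors: 1, 2, 89, 178.
Check each in increasing order: 121^1 ≡ 121;  121^2 ≡ 142;  121^89 ≡ 1.
Smallest exponent giving 1 is 89.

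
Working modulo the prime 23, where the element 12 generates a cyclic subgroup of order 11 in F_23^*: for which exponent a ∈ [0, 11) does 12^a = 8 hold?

Successive powers of 12 modulo 23:
  12^0=1  12^1=12  12^2=6  12^3=3  12^4=13  12^5=18
  12^6=9  12^7=16  12^8=8
So 12^8 ≡ 8 (mod 23), giving a = 8.

8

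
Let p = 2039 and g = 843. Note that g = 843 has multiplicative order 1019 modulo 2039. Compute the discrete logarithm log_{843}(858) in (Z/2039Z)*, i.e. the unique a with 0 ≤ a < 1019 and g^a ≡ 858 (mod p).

343

Baby-step giant-step with m = ceil(sqrt(1019)) = 32.
Baby table (843^j mod 2039 for j=0..31):
  0:1  1:843  2:1077  3:556  4:1777  5:1385  6:1247  7:1136
  8:1357  9:72  10:1565  11:62  12:1291  13:1526  14:1848  15:68
  16:232  17:1871  18:1106  19:535  20:386  21:1197  22:1805  23:521
  24:818  25:392  26:138  27:111  28:1818  29:1285  30:546  31:1503
Giant step factor: 843^(-32) ≡ 1966 (mod 2039).
Scan 858·1966^i mod 2039 for i = 0, 1, …:
  i=0: 858   i=1: 575   i=2: 844   i=3: 1597
  i=4: 1681   i=5: 1666   i=6: 722   i=7: 308
  i=8: 1984   i=9: 1976   i=10: 521
Match at i=10, j=23: a = 10·32 + 23 = 343.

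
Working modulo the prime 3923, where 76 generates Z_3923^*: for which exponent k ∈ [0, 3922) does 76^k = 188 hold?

1906

Baby-step giant-step with m = ceil(sqrt(3922)) = 63.
Baby table (76^j mod 3923 for j=0..62):
  0:1  1:76  2:1853  3:3523  4:984  5:247  6:3080  7:2623
  8:3198  9:3745  10:2164  11:3621  12:586  13:1383  14:3110  15:980
  16:3866  17:3514  18:300  19:3185  20:2757  21:1613  22:975  23:3486
  24:2095  25:2300  26:2188  27:1522  28:1905  29:3552  30:3188  31:2985
  32:3249  33:3698  34:2515  35:2836  36:3694  37:2211  38:3270  39:1371
  40:2198  41:2282  42:820  43:3475  44:1259  45:1532  46:2665  47:2467
  48:3111  49:1056  50:1796  51:3114  52:1284  53:3432  54:1914  55:313
  56:250  57:3308  58:336  59:1998  60:2774  61:2905  62:1092
Giant step factor: 76^(-63) ≡ 1050 (mod 3923).
Scan 188·1050^i mod 3923 for i = 0, 1, …:
  i=0: 188   i=1: 1250   i=2: 2218   i=3: 2561
  i=4: 1795   i=5: 1710   i=6: 2689   i=7: 2813
  i=8: 3554   i=9: 927     …   i=29: 594
  i=30: 3866
Match at i=30, j=16: k = 30·63 + 16 = 1906.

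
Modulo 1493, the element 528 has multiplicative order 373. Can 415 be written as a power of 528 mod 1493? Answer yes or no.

yes

415 ∈ ⟨528⟩ iff 415^373 ≡ 1 (mod 1493), since |⟨528⟩| = 373.
415^373 mod 1493 = 1.
Since 1 = 1, 415 lies in the subgroup.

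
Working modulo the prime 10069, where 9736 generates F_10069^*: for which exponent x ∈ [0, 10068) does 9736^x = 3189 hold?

Baby-step giant-step with m = ceil(sqrt(10068)) = 101.
Baby table (9736^j mod 10069 for j=0..100):
  0:1  1:9736  2:130  3:7055  4:6831  5:871  6:1958  7:2471
  8:2815  9:9091  10:3466  11:3757  12:7544  13:5098  14:4027  15:8255
  16:9991  17:5836  18:9998  19:3505  20:839  21:2545  22:8380  23:8642
  24:1948  25:5801  26:1515  27:9024  28:5639  29:5116  30:8102  31:526
  32:6084  33:7966  34:5538  35:8542  36:5041  37:2870  38:845  39:547
  40:9160  41:627  42:2658  43:958  44:3194  45:3712  46:2391  47:9317
  48:8760  49:2930  50:1003  51:8347  52:9562  53:7727  54:4573  55:7679
  56:419  57:1439  58:4125  59:5828  60:2593  61:2465  62:4813  63:8311
  64:1412  65:3047  66:2318  67:3419  68:9339  69:1434  70:5790  71:5178
  72:7594  73:8586  74:458  75:8590  76:9195  77:9110  78:7208  79:6227
  80:623  81:3990  82:438  83:5181  84:6595  85:8976  86:1485  87:8945
  88:1739  89:4915  90:4552  91:4603  92:7758  93:4319  94:1640  95:7675
  96:1751  97:919  98:6112  99:8711  100:9178
Giant step factor: 9736^(-101) ≡ 4285 (mod 10069).
Scan 3189·4285^i mod 10069 for i = 0, 1, …:
  i=0: 3189   i=1: 1232   i=2: 2964   i=3: 3731
  i=4: 7832   i=5: 143   i=6: 8615   i=7: 2321
  i=8: 7382   i=9: 5141     …   i=44: 5025
  i=45: 4603
Match at i=45, j=91: x = 45·101 + 91 = 4636.

4636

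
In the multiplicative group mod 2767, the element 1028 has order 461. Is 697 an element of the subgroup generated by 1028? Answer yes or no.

697 ∈ ⟨1028⟩ iff 697^461 ≡ 1 (mod 2767), since |⟨1028⟩| = 461.
697^461 mod 2767 = 2438.
Since 2438 ≠ 1, 697 does not lie in the subgroup.

no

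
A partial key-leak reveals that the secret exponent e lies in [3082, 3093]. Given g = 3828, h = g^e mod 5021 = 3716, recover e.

3092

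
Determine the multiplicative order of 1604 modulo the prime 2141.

428

The order of 1604 must divide p − 1 = 2140 = 2^2 · 5 · 107.
Divisors: 1, 2, 4, 5, 10, 20, 107, 214, 428, 535, 1070, 2140.
Check each in increasing order: 1604^1 ≡ 1604;  1604^2 ≡ 1475;  1604^4 ≡ 369;  1604^5 ≡ 960;  1604^10 ≡ 970;  1604^20 ≡ 1001;  1604^107 ≡ 419;  1604^214 ≡ 2140;  1604^428 ≡ 1.
Smallest exponent giving 1 is 428.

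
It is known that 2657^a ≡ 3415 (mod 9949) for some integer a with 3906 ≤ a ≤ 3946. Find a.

Compute 2657^3906 mod 9949 = 165, then multiply by 2657 repeatedly:
  2657^3906=165  2657^3907=649  2657^3908=3216  2657^3909=8670  2657^3910=4255
  2657^3911=3471  2657^3912=9673  2657^3913=2894  2657^3914=8730  2657^3915=4491
  2657^3916=3736  2657^3917=7399  2657^3918=9868  2657^3919=3661  2657^3920=7104
  2657^3921=2075  2657^3922=1529  2657^3923=3361  2657^3924=5924  2657^3925=750
  2657^3926=2950  2657^3927=8287  2657^3928=1422  2657^3929=7583  2657^3930=1306
  2657^3931=7790  2657^3932=4110  2657^3933=6217  2657^3934=3229  2657^3935=3415
Found 3415 at exponent 3935.

3935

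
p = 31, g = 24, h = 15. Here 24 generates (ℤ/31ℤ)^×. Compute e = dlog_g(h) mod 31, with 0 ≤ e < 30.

27

Successive powers of 24 modulo 31:
  24^0=1  24^1=24  24^2=18  24^3=29  24^4=14  24^5=26
  24^6=4  24^7=3  24^8=10  24^9=23  24^10=25  24^11=11
  24^12=16  24^13=12  24^14=9  24^15=30  24^16=7  24^17=13
  24^18=2  24^19=17  24^20=5  24^21=27  24^22=28  24^23=21
  24^24=8  24^25=6  24^26=20  24^27=15
So 24^27 ≡ 15 (mod 31), giving e = 27.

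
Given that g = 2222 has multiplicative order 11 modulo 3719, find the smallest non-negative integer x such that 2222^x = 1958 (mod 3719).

Successive powers of 2222 modulo 3719:
  2222^0=1  2222^1=2222  2222^2=2171  2222^3=419  2222^4=1268  2222^5=2213
  2222^6=768  2222^7=3194  2222^8=1216  2222^9=1958
So 2222^9 ≡ 1958 (mod 3719), giving x = 9.

9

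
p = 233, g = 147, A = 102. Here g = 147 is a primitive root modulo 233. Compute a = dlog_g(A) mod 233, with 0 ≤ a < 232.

64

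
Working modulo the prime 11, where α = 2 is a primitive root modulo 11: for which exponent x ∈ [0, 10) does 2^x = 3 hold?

8

Successive powers of 2 modulo 11:
  2^0=1  2^1=2  2^2=4  2^3=8  2^4=5  2^5=10
  2^6=9  2^7=7  2^8=3
So 2^8 ≡ 3 (mod 11), giving x = 8.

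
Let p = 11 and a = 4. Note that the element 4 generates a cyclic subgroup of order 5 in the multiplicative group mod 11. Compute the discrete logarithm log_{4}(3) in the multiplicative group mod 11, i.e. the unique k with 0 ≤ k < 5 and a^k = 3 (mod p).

4

Successive powers of 4 modulo 11:
  4^0=1  4^1=4  4^2=5  4^3=9  4^4=3
So 4^4 ≡ 3 (mod 11), giving k = 4.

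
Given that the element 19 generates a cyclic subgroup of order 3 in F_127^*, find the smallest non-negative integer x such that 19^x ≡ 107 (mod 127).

2

Successive powers of 19 modulo 127:
  19^0=1  19^1=19  19^2=107
So 19^2 ≡ 107 (mod 127), giving x = 2.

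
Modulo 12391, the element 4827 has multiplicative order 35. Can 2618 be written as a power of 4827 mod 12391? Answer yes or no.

yes

2618 ∈ ⟨4827⟩ iff 2618^35 ≡ 1 (mod 12391), since |⟨4827⟩| = 35.
2618^35 mod 12391 = 1.
Since 1 = 1, 2618 lies in the subgroup.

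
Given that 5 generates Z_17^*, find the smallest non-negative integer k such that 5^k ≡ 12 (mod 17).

Successive powers of 5 modulo 17:
  5^0=1  5^1=5  5^2=8  5^3=6  5^4=13  5^5=14
  5^6=2  5^7=10  5^8=16  5^9=12
So 5^9 ≡ 12 (mod 17), giving k = 9.

9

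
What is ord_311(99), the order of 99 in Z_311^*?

The order of 99 must divide p − 1 = 310 = 2 · 5 · 31.
Divisors: 1, 2, 5, 10, 31, 62, 155, 310.
Check each in increasing order: 99^1 ≡ 99;  99^2 ≡ 160;  99^5 ≡ 61;  99^10 ≡ 300;  99^31 ≡ 95;  99^62 ≡ 6;  99^155 ≡ 310;  99^310 ≡ 1.
Smallest exponent giving 1 is 310.

310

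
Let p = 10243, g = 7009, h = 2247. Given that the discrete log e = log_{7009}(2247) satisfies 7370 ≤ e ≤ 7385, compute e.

Compute 7009^7370 mod 10243 = 3225, then multiply by 7009 repeatedly:
  7009^7370=3225  7009^7371=7967  7009^7372=6110  7009^7373=9250  7009^7374=5303
  7009^7375=7123  7009^7376=725  7009^7377=997  7009^7378=2247
Found 2247 at exponent 7378.

7378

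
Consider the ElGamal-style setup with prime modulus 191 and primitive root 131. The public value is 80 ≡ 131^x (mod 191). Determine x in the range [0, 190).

54

Baby-step giant-step with m = ceil(sqrt(190)) = 14.
Baby table (131^j mod 191 for j=0..13):
  0:1  1:131  2:162  3:21  4:77  5:155  6:59  7:89
  8:8  9:93  10:150  11:168  12:43  13:94
Giant step factor: 131^(-14) ≡ 104 (mod 191).
Scan 80·104^i mod 191 for i = 0, 1, …:
  i=0: 80   i=1: 107   i=2: 50   i=3: 43
Match at i=3, j=12: x = 3·14 + 12 = 54.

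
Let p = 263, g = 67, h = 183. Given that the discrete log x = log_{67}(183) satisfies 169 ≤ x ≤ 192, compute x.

176

Compute 67^169 mod 263 = 193, then multiply by 67 repeatedly:
  67^169=193  67^170=44  67^171=55  67^172=3  67^173=201
  67^174=54  67^175=199  67^176=183
Found 183 at exponent 176.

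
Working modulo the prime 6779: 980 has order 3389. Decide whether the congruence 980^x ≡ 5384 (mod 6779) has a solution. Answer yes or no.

no

5384 ∈ ⟨980⟩ iff 5384^3389 ≡ 1 (mod 6779), since |⟨980⟩| = 3389.
5384^3389 mod 6779 = 6778.
Since 6778 ≠ 1, 5384 does not lie in the subgroup.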